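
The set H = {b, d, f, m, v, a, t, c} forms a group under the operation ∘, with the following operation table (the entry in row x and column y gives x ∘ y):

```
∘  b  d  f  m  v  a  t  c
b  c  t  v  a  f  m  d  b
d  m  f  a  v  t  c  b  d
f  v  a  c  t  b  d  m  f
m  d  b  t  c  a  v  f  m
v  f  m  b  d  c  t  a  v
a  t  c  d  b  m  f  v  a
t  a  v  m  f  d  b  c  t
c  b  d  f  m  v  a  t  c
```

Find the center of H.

An element z is central iff its row equals its column in the table.
For b: b ∘ a = m ≠ t = a ∘ b, so b ∉ Z.
Checking each element this way leaves Z(H) = {c, f}.

{c, f}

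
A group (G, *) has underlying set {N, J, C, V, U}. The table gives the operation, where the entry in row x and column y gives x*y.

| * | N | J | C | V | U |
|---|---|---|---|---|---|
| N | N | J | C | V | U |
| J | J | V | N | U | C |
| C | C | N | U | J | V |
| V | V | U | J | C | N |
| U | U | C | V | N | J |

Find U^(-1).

First locate the identity: row N matches the header, so N is the identity.
Scan row U for N: U*V = N. Hence U^(-1) = V.

V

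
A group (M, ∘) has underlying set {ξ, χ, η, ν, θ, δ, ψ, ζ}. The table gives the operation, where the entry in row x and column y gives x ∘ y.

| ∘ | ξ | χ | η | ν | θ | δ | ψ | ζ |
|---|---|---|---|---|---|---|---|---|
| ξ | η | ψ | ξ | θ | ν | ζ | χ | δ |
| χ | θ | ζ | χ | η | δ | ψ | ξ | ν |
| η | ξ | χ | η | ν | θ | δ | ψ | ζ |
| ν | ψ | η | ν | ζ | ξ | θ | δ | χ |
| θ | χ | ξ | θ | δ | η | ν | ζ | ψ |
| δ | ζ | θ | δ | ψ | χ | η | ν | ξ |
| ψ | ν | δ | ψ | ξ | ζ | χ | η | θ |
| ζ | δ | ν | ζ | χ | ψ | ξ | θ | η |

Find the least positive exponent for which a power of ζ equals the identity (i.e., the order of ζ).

The identity element is η (its row matches the header).
ζ^1 = ζ
ζ^2 = ζ ∘ ζ = η
The first power of ζ equal to the identity is ζ^2, so ord(ζ) = 2.
(Structurally, M here is isomorphic to the dihedral group D_4.)

2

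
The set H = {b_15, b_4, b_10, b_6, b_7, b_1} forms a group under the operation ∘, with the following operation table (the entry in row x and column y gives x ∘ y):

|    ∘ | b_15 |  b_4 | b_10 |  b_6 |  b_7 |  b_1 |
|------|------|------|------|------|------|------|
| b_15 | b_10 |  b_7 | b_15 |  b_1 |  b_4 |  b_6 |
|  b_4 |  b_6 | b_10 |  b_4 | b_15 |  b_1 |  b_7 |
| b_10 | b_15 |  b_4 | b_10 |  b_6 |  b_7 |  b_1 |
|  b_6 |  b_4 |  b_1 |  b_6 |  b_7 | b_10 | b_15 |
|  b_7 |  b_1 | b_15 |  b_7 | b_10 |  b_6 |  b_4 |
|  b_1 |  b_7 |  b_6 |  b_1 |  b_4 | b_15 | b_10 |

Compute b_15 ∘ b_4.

b_7

Read row b_15, column b_4: b_15 ∘ b_4 = b_7.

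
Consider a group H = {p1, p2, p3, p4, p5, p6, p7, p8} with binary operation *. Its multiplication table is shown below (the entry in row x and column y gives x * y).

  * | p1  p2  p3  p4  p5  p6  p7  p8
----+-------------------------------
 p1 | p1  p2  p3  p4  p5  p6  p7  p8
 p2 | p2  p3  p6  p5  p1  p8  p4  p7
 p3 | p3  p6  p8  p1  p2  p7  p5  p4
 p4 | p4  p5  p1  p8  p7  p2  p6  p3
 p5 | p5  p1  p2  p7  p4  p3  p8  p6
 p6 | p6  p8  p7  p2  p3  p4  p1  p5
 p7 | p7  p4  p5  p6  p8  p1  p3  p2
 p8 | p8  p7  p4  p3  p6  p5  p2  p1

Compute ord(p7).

8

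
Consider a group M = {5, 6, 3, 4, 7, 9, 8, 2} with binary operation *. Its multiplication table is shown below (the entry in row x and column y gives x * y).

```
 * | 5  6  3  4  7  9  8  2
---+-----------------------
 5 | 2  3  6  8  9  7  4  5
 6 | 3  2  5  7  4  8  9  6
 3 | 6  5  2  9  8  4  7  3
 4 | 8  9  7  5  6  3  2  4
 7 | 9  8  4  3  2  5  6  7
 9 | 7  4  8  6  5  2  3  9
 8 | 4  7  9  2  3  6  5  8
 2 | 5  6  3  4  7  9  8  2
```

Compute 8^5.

8^1 = 8
8^2 = 8 * 8 = 5
8^3 = 5 * 8 = 4
8^4 = 4 * 8 = 2
8^5 = 2 * 8 = 8
(Structurally, M here is isomorphic to the dihedral group D_4.)

8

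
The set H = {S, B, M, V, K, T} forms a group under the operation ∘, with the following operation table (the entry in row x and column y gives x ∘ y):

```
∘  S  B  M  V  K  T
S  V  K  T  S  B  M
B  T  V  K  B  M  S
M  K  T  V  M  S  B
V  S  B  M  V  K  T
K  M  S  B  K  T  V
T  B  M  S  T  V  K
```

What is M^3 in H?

M^1 = M
M^2 = M ∘ M = V
M^3 = V ∘ M = M

M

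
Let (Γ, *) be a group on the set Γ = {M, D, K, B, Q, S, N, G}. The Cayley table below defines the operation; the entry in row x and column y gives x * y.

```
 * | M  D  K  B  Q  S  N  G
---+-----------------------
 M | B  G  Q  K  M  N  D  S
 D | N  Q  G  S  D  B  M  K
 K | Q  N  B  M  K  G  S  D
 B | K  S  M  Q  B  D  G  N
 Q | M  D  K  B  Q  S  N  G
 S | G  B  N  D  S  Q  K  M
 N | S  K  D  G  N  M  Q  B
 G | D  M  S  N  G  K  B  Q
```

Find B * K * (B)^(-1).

The identity is Q. In row B, the entry Q sits in column B, so B^(-1) = B.
B * K = M
M * B = K

K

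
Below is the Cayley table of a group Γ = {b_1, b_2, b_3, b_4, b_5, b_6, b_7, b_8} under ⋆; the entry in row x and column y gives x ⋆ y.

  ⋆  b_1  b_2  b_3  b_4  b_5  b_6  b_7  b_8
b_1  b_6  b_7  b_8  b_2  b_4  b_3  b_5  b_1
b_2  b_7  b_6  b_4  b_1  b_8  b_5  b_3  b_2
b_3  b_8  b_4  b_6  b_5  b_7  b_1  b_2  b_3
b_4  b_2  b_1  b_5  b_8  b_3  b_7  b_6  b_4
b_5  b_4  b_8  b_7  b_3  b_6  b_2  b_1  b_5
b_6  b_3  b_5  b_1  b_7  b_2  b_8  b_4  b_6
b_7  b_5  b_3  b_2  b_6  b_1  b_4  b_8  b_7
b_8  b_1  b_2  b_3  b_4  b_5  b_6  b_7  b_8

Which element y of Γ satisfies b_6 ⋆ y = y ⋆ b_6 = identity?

b_6

First locate the identity: row b_8 matches the header, so b_8 is the identity.
Scan row b_6 for b_8: b_6 ⋆ b_6 = b_8. Hence b_6^(-1) = b_6.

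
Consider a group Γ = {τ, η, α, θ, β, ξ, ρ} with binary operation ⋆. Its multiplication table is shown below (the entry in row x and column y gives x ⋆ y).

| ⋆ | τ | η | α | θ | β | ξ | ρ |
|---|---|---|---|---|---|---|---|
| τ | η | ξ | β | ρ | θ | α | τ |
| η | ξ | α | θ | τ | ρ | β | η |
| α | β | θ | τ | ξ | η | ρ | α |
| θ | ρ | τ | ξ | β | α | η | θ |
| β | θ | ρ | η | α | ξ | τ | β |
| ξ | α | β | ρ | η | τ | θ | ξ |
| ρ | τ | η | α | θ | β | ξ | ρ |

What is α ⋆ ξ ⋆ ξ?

α ⋆ ξ = ρ
ρ ⋆ ξ = ξ

ξ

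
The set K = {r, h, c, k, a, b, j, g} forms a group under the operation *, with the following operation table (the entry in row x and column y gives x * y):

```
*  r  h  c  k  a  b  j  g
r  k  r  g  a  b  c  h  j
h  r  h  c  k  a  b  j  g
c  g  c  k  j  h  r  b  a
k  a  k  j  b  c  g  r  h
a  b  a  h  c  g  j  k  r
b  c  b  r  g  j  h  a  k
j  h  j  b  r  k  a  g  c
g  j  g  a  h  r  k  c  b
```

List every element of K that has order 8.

Identity is h. Compute the order of each non-identity element by repeated multiplication:
  r: r → k → a → b → c → g → j → h  (order 8)
  c: c → k → j → b → r → g → a → h  (order 8)
  k: k → b → g → h  (order 4)
  a: a → g → r → b → j → k → c → h  (order 8)
  b: b → h  (order 2)
  j: j → g → c → b → a → k → r → h  (order 8)
  g: g → b → k → h  (order 4)
Elements of order 8: {a, c, j, r}.
(Structurally, K here is isomorphic to the cyclic group Z_8.)

{a, c, j, r}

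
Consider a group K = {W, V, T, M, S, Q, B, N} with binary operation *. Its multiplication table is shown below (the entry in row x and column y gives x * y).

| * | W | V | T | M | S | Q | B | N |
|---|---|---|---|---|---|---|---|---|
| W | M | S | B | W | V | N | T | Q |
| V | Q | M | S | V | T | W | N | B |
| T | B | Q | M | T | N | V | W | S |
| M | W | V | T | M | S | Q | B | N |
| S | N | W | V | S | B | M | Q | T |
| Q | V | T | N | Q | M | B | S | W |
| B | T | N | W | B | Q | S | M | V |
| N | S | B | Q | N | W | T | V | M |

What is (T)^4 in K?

M

T^1 = T
T^2 = T * T = M
T^3 = M * T = T
T^4 = T * T = M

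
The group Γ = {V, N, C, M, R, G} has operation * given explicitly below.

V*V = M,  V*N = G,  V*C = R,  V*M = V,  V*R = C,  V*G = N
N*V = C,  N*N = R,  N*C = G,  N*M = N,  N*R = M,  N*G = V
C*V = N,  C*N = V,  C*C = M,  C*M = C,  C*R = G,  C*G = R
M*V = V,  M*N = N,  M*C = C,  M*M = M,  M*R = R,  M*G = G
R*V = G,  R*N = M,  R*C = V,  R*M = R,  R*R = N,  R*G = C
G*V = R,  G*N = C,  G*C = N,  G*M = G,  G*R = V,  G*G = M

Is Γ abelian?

R * G = C but G * R = V.
Since R and G do not commute, Γ is not abelian.

No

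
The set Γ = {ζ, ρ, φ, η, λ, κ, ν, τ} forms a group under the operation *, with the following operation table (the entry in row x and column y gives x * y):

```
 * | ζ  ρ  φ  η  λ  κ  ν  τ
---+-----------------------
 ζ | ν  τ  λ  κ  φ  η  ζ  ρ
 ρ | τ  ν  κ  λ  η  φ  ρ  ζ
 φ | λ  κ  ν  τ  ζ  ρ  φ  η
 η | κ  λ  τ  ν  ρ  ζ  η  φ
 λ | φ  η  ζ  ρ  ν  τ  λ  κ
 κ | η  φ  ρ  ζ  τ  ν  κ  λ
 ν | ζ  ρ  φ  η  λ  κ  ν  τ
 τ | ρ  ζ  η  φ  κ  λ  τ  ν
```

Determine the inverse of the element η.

η

First locate the identity: row ν matches the header, so ν is the identity.
Scan row η for ν: η * η = ν. Hence η^(-1) = η.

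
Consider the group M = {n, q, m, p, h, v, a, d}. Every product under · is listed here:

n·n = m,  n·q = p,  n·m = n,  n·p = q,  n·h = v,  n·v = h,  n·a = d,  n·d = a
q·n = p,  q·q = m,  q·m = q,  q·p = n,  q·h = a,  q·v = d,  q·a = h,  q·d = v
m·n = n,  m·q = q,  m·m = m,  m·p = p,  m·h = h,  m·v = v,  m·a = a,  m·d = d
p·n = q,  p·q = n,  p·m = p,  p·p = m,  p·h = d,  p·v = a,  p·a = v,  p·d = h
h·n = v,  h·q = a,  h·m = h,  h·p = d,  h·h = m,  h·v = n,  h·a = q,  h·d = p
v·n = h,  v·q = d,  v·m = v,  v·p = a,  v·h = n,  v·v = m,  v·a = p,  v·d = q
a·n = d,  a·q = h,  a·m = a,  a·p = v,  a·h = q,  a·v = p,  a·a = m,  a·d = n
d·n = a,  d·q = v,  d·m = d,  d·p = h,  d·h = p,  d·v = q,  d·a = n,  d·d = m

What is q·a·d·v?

q·a = h
h·d = p
p·v = a
(Structurally, M here is isomorphic to the elementary abelian group (Z_2)^3.)

a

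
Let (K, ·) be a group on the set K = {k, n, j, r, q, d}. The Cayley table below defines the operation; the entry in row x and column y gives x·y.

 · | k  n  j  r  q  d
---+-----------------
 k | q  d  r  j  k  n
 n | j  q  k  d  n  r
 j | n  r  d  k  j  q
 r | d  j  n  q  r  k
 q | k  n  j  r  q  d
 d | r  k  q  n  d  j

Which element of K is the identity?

The identity e satisfies e·x = x for all x, so its row in the table reproduces the column headers.
Row q reads: k, n, j, r, q, d — exactly the header order. So q is the identity.

q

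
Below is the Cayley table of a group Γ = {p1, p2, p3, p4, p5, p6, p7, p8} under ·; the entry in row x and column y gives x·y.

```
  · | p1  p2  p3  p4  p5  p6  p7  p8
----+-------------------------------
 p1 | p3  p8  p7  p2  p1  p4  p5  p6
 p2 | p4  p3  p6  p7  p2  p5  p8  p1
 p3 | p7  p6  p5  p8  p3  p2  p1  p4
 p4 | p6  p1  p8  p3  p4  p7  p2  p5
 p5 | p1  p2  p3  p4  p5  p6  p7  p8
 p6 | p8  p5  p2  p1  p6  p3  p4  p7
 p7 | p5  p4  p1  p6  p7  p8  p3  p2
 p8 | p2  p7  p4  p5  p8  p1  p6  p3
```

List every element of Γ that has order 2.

Identity is p5. Compute the order of each non-identity element by repeated multiplication:
  p1: p1 → p3 → p7 → p5  (order 4)
  p2: p2 → p3 → p6 → p5  (order 4)
  p3: p3 → p5  (order 2)
  p4: p4 → p3 → p8 → p5  (order 4)
  p6: p6 → p3 → p2 → p5  (order 4)
  p7: p7 → p3 → p1 → p5  (order 4)
  p8: p8 → p3 → p4 → p5  (order 4)
Elements of order 2: {p3}.

{p3}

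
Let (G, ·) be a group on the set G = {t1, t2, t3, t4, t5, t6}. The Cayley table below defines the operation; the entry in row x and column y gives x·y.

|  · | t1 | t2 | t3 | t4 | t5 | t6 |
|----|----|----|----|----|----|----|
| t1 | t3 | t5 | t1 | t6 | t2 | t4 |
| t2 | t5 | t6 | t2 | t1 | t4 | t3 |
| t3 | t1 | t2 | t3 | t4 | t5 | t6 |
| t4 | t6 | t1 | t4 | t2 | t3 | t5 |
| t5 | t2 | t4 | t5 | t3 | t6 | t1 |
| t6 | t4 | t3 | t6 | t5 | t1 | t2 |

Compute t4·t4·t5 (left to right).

t4·t4 = t2
t2·t5 = t4
(Structurally, G here is isomorphic to the cyclic group Z_6.)

t4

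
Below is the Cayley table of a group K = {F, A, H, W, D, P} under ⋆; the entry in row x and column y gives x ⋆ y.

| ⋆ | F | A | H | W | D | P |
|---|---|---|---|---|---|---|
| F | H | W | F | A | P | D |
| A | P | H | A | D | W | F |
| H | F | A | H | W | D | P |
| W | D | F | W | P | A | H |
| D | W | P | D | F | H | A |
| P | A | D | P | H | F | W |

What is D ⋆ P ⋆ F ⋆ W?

H

D ⋆ P = A
A ⋆ F = P
P ⋆ W = H
(Structurally, K here is isomorphic to the symmetric group S_3.)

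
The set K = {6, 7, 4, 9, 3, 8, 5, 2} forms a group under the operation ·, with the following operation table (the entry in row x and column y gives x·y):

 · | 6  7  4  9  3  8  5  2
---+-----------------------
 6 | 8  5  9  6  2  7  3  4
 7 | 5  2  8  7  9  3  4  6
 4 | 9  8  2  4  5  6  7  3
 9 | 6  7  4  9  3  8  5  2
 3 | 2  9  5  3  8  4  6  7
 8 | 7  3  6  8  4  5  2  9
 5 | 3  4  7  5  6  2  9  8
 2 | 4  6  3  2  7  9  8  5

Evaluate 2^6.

5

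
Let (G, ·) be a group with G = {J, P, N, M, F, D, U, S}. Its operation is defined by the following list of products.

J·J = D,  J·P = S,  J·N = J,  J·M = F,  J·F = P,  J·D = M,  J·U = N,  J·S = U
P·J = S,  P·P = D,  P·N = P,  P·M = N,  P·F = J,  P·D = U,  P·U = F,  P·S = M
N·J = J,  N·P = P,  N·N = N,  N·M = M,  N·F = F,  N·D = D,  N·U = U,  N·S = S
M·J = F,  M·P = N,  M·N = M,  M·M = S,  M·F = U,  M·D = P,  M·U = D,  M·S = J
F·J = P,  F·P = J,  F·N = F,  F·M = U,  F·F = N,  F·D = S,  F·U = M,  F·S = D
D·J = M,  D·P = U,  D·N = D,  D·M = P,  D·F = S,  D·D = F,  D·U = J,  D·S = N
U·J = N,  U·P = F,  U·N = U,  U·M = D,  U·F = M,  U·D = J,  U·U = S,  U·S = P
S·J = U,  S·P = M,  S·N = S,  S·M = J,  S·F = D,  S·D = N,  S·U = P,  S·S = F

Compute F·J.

P

Read row F, column J: F·J = P.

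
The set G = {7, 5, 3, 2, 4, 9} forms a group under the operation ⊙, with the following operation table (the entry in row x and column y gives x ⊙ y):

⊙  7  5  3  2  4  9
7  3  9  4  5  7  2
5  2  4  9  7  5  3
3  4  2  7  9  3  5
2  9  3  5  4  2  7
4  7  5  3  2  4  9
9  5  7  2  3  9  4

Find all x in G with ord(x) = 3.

{3, 7}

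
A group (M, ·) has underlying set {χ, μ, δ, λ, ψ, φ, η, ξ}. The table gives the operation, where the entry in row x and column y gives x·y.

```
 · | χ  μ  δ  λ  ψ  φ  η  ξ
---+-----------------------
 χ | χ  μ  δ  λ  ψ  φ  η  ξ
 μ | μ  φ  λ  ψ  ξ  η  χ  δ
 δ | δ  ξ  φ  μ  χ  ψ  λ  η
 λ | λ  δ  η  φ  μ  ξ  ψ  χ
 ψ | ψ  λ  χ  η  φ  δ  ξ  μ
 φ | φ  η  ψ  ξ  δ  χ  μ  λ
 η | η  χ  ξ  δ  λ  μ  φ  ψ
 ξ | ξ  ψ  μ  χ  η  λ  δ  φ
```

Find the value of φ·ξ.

Read row φ, column ξ: φ·ξ = λ.
(Structurally, M here is isomorphic to the quaternion group Q_8.)

λ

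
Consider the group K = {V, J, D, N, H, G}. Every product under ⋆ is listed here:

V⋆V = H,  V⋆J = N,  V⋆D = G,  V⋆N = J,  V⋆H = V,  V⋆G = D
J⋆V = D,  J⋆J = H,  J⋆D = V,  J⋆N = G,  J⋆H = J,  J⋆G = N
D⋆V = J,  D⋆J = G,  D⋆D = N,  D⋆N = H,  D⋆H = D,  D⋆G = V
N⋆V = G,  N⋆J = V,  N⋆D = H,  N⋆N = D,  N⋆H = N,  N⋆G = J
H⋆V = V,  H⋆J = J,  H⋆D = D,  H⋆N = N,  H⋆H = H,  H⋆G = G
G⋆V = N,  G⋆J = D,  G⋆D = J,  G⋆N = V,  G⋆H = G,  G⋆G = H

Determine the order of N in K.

The identity element is H (its row matches the header).
N^1 = N
N^2 = N ⋆ N = D
N^3 = D ⋆ N = H
The first power of N equal to the identity is N^3, so ord(N) = 3.

3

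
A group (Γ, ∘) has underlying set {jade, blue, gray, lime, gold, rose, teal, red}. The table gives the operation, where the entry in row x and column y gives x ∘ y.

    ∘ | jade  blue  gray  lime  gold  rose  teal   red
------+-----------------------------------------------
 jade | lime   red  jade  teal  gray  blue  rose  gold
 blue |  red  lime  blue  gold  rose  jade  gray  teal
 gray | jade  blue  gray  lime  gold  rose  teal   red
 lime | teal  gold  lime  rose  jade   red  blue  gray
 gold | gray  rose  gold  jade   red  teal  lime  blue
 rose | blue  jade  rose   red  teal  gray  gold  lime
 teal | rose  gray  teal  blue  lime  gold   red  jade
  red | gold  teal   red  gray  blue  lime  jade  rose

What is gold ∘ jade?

Read row gold, column jade: gold ∘ jade = gray.

gray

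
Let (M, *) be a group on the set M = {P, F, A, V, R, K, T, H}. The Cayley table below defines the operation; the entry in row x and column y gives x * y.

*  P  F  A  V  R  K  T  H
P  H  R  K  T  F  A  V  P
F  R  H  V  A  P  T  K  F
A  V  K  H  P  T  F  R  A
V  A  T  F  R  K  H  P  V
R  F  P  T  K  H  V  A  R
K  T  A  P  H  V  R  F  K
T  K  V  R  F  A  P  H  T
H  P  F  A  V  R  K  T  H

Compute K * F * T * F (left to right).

K * F = A
A * T = R
R * F = P
(Structurally, M here is isomorphic to the dihedral group D_4.)

P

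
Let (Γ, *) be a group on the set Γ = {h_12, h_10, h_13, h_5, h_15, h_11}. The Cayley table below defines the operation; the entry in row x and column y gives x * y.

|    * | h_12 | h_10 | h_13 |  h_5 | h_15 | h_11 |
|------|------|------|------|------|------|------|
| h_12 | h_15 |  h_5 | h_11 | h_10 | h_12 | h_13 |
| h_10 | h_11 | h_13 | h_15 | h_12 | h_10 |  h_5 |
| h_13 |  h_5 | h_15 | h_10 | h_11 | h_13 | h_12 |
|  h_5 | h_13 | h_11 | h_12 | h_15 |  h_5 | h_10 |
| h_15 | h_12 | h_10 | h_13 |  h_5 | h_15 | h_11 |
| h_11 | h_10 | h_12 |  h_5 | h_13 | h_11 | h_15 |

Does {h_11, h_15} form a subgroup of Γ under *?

Yes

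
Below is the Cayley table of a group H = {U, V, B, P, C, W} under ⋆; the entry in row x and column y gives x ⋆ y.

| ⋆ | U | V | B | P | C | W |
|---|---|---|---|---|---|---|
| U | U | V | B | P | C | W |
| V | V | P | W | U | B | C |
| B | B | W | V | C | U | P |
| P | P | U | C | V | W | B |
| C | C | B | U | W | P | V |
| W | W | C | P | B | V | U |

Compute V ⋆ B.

Read row V, column B: V ⋆ B = W.

W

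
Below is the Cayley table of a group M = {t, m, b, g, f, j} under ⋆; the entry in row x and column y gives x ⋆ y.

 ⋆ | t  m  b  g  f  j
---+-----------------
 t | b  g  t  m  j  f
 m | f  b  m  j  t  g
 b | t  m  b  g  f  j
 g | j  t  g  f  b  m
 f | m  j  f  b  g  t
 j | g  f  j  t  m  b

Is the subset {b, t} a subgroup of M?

Yes

{b, t} contains the identity b.
Checking products: every product of two elements of {b, t} (read from the table) lies in {b, t}, so the set is closed.
In a finite group, a nonempty closed subset is a subgroup. So {b, t} ≤ M.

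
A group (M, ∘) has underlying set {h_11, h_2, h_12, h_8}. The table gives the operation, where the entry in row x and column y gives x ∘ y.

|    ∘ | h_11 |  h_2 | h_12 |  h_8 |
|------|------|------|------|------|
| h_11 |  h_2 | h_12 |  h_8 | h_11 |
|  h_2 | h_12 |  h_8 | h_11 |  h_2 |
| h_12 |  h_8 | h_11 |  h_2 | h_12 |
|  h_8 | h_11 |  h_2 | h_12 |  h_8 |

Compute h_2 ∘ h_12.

Read row h_2, column h_12: h_2 ∘ h_12 = h_11.

h_11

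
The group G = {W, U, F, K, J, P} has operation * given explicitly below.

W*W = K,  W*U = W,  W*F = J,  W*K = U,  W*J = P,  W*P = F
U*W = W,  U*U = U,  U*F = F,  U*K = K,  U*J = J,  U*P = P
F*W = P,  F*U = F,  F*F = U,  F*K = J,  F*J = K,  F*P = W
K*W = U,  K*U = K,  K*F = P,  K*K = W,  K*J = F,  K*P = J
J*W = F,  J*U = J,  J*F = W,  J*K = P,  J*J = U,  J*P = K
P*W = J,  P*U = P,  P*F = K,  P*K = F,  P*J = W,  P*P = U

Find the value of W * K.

Read row W, column K: W * K = U.

U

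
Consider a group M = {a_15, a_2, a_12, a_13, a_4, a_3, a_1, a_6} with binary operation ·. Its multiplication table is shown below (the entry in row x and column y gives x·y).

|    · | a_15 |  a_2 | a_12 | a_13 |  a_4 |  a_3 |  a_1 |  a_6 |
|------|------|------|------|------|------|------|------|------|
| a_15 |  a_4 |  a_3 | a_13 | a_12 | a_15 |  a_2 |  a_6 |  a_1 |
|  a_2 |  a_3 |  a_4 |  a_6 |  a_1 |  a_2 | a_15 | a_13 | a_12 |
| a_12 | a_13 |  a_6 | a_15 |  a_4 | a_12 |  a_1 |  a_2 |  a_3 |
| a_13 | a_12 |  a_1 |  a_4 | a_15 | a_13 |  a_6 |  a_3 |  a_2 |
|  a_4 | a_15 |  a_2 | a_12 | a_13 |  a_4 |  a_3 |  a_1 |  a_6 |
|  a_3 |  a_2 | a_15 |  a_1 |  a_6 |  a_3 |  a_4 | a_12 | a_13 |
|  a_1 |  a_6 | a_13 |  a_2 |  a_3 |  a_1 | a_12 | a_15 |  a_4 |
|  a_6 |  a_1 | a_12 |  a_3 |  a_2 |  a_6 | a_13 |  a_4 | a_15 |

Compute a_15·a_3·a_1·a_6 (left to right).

a_2

a_15·a_3 = a_2
a_2·a_1 = a_13
a_13·a_6 = a_2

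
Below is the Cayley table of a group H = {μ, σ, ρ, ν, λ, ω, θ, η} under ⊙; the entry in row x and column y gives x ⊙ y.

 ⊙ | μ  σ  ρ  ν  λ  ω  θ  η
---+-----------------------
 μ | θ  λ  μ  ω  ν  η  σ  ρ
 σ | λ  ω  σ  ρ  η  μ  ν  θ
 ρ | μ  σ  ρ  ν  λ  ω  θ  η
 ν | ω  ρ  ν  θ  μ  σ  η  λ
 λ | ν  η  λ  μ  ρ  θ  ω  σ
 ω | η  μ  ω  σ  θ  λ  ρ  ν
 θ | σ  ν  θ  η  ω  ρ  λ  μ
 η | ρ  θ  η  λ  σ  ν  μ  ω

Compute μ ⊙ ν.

Read row μ, column ν: μ ⊙ ν = ω.

ω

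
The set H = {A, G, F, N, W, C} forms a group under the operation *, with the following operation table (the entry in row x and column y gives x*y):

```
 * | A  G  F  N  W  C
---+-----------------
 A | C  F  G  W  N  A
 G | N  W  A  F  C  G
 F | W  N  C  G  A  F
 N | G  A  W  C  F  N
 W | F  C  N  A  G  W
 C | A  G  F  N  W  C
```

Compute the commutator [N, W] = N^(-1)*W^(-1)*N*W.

G

Identity is C; from the table N^(-1) = N and W^(-1) = G.
N*G = A
A*N = W
W*W = G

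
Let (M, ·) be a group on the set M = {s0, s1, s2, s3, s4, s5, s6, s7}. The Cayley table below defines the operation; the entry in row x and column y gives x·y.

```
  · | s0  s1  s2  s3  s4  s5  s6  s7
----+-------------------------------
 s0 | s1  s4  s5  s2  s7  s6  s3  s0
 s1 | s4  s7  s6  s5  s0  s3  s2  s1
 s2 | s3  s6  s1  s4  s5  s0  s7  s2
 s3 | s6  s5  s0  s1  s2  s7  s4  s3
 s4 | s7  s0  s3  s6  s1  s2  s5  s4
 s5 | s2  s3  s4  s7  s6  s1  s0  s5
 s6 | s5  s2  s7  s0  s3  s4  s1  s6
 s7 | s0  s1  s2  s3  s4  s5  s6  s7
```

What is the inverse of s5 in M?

s3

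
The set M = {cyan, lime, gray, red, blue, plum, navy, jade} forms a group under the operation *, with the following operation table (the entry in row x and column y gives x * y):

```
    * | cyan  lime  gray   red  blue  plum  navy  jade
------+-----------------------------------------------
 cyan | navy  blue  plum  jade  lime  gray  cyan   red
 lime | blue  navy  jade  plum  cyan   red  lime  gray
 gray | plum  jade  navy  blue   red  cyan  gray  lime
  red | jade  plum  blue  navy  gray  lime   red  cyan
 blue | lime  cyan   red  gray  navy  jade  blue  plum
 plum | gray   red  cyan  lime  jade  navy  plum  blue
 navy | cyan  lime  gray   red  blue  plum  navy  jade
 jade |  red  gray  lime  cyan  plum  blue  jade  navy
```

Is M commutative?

Yes

Check whether the table is symmetric across its main diagonal.
Every entry (row x, col y) equals the entry (row y, col x), so M is abelian.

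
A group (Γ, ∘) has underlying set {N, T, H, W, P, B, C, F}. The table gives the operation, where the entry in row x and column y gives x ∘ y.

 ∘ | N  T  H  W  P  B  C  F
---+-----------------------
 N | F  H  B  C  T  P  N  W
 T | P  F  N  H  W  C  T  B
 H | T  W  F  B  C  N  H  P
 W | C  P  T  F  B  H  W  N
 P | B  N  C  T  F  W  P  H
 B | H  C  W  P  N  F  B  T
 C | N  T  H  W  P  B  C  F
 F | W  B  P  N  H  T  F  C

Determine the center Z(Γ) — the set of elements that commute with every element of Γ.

{C, F}

An element z is central iff its row equals its column in the table.
For N: N ∘ B = P ≠ H = B ∘ N, so N ∉ Z.
Checking each element this way leaves Z(Γ) = {C, F}.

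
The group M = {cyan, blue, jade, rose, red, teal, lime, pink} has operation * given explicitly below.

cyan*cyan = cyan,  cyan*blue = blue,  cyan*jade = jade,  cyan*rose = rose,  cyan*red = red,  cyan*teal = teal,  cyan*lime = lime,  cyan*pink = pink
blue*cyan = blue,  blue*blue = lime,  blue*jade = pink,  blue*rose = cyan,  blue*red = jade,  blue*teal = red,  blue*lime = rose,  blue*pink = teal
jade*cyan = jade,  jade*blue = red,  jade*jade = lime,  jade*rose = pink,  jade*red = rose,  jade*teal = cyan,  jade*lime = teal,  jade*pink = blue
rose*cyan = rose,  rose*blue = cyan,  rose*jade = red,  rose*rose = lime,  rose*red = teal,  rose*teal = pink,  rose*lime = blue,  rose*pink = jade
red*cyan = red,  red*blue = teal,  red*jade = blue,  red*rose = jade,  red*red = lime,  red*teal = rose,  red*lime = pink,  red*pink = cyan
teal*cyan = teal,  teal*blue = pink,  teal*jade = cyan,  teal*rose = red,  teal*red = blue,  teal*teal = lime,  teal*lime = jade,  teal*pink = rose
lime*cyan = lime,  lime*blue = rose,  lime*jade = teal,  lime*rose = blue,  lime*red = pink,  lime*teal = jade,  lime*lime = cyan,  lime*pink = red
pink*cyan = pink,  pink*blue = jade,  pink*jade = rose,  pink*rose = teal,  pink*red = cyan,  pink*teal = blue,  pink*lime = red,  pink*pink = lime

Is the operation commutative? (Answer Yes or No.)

No

teal*blue = pink but blue*teal = red.
Since teal and blue do not commute, M is not abelian.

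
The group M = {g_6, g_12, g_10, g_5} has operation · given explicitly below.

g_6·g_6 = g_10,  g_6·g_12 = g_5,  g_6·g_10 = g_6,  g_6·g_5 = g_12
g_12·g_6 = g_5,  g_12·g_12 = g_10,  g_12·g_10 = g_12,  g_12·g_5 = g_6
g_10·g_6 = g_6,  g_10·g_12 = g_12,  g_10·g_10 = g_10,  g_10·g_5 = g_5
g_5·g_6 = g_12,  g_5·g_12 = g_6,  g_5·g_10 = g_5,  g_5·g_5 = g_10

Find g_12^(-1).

g_12

First locate the identity: row g_10 matches the header, so g_10 is the identity.
Scan row g_12 for g_10: g_12·g_12 = g_10. Hence g_12^(-1) = g_12.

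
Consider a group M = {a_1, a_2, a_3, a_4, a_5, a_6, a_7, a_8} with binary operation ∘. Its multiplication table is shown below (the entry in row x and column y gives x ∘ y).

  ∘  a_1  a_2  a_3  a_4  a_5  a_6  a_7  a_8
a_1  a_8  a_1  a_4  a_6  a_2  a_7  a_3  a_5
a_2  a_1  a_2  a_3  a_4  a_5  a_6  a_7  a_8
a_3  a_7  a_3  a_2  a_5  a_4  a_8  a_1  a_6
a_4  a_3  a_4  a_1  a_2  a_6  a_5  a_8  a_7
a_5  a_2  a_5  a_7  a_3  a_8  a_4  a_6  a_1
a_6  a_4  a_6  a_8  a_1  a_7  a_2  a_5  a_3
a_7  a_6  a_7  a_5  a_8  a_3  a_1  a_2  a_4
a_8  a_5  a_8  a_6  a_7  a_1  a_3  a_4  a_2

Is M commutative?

No

a_5 ∘ a_7 = a_6 but a_7 ∘ a_5 = a_3.
Since a_5 and a_7 do not commute, M is not abelian.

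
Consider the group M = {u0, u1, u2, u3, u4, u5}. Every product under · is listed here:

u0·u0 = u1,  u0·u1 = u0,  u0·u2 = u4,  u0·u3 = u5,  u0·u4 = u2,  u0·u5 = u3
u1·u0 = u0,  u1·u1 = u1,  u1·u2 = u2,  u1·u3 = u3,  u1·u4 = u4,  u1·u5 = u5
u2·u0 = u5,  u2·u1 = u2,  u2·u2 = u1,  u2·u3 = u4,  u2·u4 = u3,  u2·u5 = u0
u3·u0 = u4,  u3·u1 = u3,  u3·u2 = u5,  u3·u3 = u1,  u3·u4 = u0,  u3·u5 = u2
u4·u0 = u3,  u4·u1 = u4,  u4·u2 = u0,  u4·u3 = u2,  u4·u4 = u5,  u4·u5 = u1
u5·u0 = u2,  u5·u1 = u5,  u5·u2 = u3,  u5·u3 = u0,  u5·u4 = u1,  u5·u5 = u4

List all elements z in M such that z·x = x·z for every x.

An element z is central iff its row equals its column in the table.
For u2: u2·u5 = u0 ≠ u3 = u5·u2, so u2 ∉ Z.
Checking each element this way leaves Z(M) = {u1}.

{u1}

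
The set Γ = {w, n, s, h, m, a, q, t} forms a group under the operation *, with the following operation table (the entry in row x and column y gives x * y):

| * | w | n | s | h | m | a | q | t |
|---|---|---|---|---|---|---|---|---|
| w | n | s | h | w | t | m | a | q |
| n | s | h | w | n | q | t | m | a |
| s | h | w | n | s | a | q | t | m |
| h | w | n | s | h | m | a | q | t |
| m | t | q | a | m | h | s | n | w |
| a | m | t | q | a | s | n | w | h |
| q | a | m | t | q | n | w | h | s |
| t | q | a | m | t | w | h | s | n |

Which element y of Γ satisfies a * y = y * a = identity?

First locate the identity: row h matches the header, so h is the identity.
Scan row a for h: a * t = h. Hence a^(-1) = t.
(Structurally, Γ here is isomorphic to Z_2 x Z_4.)

t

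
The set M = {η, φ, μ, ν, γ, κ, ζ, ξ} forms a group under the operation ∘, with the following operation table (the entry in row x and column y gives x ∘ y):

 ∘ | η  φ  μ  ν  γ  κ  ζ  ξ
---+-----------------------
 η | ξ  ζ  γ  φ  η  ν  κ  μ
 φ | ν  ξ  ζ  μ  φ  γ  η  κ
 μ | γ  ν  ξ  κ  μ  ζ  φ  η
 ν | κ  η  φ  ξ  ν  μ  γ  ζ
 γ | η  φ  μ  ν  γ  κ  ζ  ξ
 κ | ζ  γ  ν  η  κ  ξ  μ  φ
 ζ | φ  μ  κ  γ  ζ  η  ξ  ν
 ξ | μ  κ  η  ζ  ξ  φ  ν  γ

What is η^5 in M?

η

η^1 = η
η^2 = η ∘ η = ξ
η^3 = ξ ∘ η = μ
η^4 = μ ∘ η = γ
η^5 = γ ∘ η = η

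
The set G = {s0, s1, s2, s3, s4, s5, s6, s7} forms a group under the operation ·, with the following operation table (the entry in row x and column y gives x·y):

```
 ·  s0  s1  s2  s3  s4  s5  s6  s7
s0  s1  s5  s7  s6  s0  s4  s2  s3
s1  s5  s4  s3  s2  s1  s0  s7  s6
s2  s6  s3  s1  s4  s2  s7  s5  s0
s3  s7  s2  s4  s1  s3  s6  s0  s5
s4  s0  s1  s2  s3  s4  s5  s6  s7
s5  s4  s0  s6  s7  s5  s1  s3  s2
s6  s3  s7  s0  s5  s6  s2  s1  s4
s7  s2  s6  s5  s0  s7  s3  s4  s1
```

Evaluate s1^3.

s1^1 = s1
s1^2 = s1·s1 = s4
s1^3 = s4·s1 = s1

s1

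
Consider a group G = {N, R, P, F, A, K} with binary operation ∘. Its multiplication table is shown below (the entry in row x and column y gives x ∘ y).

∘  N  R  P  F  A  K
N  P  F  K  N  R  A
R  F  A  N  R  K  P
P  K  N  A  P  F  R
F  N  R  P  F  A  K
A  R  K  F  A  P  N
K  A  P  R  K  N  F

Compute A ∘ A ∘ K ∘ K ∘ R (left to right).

A ∘ A = P
P ∘ K = R
R ∘ K = P
P ∘ R = N

N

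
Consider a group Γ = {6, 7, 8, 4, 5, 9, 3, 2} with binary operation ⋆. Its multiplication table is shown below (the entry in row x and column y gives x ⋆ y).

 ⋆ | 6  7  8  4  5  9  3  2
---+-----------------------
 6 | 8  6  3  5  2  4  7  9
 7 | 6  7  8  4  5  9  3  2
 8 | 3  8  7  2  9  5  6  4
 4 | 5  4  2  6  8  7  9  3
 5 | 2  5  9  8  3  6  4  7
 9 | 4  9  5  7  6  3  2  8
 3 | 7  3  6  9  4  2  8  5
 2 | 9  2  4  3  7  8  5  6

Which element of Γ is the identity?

The identity e satisfies e ⋆ x = x for all x, so its row in the table reproduces the column headers.
Row 7 reads: 6, 7, 8, 4, 5, 9, 3, 2 — exactly the header order. So 7 is the identity.

7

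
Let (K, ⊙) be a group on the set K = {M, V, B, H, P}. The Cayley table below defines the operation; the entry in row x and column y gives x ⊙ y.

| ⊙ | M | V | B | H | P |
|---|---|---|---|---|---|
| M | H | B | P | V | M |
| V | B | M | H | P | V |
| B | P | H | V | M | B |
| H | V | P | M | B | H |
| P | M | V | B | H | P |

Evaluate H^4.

H^1 = H
H^2 = H ⊙ H = B
H^3 = B ⊙ H = M
H^4 = M ⊙ H = V

V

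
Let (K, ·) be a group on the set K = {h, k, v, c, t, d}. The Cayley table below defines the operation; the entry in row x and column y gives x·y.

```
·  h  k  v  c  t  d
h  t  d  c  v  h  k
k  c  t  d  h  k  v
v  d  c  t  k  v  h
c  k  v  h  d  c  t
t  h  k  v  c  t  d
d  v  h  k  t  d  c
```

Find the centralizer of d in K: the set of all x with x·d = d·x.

Compare row d with column d entry by entry.
c·d = t = d·c, so c commutes with d.
h·d = k but d·h = v, so h does not.
Collecting the elements that commute with d: C(d) = {c, d, t}.
(Structurally, K here is isomorphic to the symmetric group S_3.)

{c, d, t}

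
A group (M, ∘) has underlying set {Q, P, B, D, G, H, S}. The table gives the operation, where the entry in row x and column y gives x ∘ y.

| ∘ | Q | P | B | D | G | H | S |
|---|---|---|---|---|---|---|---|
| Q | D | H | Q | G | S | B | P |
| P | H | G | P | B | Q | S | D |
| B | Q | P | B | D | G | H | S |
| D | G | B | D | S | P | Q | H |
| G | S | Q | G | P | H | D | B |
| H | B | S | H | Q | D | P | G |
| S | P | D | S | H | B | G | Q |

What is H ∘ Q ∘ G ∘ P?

H ∘ Q = B
B ∘ G = G
G ∘ P = Q

Q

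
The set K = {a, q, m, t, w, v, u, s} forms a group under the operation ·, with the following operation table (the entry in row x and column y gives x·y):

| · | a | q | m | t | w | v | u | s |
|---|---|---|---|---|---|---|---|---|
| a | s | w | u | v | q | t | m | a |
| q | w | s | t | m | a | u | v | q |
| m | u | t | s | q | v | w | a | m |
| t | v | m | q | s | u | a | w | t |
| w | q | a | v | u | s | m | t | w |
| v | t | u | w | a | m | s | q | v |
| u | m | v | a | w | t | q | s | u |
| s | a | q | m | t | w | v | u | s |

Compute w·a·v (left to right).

u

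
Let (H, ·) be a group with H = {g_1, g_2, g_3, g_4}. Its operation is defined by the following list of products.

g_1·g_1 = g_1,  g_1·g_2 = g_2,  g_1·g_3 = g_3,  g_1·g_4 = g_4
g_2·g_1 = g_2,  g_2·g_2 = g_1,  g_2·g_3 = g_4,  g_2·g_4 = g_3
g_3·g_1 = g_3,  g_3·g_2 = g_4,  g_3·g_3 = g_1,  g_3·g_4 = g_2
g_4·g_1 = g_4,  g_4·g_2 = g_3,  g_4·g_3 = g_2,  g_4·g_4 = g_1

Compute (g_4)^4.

g_1

g_4^1 = g_4
g_4^2 = g_4·g_4 = g_1
g_4^3 = g_1·g_4 = g_4
g_4^4 = g_4·g_4 = g_1
(Structurally, H here is isomorphic to the Klein four-group V_4.)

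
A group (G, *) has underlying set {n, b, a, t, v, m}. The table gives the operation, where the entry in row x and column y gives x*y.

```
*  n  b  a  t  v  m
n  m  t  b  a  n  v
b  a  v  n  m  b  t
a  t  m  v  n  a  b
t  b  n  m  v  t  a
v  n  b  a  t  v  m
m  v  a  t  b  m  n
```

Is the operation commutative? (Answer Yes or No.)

No

n*t = a but t*n = b.
Since n and t do not commute, G is not abelian.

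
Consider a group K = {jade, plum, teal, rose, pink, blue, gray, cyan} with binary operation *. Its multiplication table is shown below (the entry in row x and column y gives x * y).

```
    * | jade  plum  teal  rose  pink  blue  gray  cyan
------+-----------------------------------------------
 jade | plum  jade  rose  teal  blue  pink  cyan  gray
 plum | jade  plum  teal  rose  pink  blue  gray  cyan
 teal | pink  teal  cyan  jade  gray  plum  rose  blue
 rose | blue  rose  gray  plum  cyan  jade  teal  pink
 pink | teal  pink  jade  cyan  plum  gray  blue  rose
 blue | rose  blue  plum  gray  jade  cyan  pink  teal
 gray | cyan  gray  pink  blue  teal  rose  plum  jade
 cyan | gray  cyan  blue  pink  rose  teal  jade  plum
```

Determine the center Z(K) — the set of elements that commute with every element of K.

{cyan, plum}

An element z is central iff its row equals its column in the table.
For jade: jade * teal = rose ≠ pink = teal * jade, so jade ∉ Z.
Checking each element this way leaves Z(K) = {cyan, plum}.
(Structurally, K here is isomorphic to the dihedral group D_4.)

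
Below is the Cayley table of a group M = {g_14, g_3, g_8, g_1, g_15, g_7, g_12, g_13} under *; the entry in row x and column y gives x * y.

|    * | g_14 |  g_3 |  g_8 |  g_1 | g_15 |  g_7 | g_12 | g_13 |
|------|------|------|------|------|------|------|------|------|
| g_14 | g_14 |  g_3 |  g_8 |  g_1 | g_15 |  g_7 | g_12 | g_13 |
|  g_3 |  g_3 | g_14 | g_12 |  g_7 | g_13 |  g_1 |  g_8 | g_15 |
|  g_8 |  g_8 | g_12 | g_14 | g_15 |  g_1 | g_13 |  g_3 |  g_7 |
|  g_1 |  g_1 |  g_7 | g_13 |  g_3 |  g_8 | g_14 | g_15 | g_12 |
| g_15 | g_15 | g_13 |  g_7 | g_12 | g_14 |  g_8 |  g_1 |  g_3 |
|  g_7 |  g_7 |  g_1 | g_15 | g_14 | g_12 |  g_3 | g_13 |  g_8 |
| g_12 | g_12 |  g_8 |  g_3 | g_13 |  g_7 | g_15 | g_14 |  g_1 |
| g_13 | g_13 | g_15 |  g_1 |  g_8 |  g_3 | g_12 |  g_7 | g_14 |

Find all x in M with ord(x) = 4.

Identity is g_14. Compute the order of each non-identity element by repeated multiplication:
  g_3: g_3 → g_14  (order 2)
  g_8: g_8 → g_14  (order 2)
  g_1: g_1 → g_3 → g_7 → g_14  (order 4)
  g_15: g_15 → g_14  (order 2)
  g_7: g_7 → g_3 → g_1 → g_14  (order 4)
  g_12: g_12 → g_14  (order 2)
  g_13: g_13 → g_14  (order 2)
Elements of order 4: {g_1, g_7}.

{g_1, g_7}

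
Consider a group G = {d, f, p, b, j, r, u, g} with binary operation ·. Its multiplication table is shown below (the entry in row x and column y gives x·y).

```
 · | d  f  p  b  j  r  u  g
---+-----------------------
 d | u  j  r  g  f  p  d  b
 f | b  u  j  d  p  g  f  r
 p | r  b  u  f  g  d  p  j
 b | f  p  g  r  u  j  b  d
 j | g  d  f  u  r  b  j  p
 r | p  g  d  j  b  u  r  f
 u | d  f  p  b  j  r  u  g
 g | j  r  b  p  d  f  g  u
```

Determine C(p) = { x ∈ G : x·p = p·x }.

{d, p, r, u}

Compare row p with column p entry by entry.
d·p = r = p·d, so d commutes with p.
j·p = f but p·j = g, so j does not.
Collecting the elements that commute with p: C(p) = {d, p, r, u}.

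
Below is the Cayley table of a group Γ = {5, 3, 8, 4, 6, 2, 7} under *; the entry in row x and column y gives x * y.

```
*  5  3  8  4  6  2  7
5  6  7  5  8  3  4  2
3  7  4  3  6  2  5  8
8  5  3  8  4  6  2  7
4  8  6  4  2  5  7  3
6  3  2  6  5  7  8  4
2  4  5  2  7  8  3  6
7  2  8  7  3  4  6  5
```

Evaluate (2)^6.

6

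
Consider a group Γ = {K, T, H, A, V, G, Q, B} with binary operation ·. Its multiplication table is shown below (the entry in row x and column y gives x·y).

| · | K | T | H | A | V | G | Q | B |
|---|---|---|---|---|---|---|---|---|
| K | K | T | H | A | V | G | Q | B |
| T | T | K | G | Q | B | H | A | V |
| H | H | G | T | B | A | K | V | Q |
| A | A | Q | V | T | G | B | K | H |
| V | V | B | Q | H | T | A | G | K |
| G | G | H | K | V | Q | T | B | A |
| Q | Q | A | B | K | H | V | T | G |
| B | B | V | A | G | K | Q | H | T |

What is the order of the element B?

4

The identity element is K (its row matches the header).
B^1 = B
B^2 = B·B = T
B^3 = T·B = V
B^4 = V·B = K
The first power of B equal to the identity is B^4, so ord(B) = 4.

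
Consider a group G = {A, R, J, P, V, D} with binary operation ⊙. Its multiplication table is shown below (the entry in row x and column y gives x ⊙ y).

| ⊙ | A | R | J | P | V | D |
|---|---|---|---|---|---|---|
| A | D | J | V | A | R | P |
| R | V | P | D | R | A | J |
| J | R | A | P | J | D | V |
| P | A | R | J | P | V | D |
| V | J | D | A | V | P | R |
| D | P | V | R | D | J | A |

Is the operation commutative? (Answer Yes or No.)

D ⊙ V = J but V ⊙ D = R.
Since D and V do not commute, G is not abelian.

No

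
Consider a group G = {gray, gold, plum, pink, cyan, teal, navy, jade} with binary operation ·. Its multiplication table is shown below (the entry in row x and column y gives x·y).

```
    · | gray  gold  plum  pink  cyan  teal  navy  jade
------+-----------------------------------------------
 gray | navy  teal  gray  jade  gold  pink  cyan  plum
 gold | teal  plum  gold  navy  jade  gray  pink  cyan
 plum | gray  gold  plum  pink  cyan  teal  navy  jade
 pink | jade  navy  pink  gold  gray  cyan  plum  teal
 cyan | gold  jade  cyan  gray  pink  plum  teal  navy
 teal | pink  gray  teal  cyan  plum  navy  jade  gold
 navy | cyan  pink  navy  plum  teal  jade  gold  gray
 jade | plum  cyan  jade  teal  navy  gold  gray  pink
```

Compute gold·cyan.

Read row gold, column cyan: gold·cyan = jade.

jade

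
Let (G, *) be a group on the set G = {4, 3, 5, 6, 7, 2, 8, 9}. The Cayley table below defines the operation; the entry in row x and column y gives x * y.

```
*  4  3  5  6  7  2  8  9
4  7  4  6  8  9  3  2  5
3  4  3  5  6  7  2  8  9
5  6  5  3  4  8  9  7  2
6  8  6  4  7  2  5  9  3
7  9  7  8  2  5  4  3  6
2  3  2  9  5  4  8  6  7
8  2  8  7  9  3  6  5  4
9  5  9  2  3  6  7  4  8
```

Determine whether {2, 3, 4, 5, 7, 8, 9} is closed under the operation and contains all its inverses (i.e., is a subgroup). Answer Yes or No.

7 * 9 = 6, which is not in {2, 3, 4, 5, 7, 8, 9}.
The subset is not closed under *, so it is not a subgroup.
(Structurally, G here is isomorphic to the cyclic group Z_8.)

No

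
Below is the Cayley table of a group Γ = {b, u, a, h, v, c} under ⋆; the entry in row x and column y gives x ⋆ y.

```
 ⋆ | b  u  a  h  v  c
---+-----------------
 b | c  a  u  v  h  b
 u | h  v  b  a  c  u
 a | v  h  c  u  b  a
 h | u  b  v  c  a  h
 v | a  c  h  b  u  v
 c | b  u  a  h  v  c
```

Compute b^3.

b^1 = b
b^2 = b ⋆ b = c
b^3 = c ⋆ b = b
(Structurally, Γ here is isomorphic to the symmetric group S_3.)

b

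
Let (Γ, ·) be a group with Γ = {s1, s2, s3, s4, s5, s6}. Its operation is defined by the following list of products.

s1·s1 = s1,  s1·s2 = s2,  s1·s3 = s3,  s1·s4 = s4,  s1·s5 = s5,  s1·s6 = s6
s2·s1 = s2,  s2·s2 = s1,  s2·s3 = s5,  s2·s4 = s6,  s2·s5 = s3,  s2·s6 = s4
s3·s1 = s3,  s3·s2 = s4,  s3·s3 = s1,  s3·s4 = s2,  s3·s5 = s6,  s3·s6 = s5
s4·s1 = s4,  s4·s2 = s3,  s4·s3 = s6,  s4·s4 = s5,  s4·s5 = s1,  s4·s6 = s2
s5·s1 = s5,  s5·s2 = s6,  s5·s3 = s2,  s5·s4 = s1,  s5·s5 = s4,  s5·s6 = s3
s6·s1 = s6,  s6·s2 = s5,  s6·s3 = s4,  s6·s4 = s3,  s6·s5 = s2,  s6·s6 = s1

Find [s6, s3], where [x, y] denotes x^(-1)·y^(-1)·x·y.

s5

Identity is s1; from the table s6^(-1) = s6 and s3^(-1) = s3.
s6·s3 = s4
s4·s6 = s2
s2·s3 = s5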